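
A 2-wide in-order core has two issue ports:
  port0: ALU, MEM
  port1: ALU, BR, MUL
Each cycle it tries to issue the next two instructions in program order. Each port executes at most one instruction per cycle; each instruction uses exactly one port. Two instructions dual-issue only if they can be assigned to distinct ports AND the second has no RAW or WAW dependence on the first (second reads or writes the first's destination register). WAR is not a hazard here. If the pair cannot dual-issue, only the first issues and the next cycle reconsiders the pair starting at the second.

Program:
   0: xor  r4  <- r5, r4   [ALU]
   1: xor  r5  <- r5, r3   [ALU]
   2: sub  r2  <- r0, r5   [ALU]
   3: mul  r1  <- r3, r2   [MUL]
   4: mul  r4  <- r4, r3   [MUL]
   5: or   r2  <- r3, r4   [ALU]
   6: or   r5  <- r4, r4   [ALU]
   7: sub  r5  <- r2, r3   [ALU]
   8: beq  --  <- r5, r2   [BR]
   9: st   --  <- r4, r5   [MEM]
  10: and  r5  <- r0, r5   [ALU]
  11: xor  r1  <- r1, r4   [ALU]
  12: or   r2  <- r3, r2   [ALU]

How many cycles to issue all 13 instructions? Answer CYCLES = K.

CYCLES = 9

#0 head=0: xor/xor i0&i1 2-wide
#1 head=2: sub i2 RAW r2
#2 head=3: mul i3 no-port MUL/MUL
#3 head=4: mul i4 RAW r4
#4 head=5: or/or i5&i6 2-wide
#5 head=7: sub i7 RAW r5
#6 head=8: beq/st i8&i9 2-wide
#7 head=10: and/xor i10&i11 2-wide
#8 head=12: or i12 tail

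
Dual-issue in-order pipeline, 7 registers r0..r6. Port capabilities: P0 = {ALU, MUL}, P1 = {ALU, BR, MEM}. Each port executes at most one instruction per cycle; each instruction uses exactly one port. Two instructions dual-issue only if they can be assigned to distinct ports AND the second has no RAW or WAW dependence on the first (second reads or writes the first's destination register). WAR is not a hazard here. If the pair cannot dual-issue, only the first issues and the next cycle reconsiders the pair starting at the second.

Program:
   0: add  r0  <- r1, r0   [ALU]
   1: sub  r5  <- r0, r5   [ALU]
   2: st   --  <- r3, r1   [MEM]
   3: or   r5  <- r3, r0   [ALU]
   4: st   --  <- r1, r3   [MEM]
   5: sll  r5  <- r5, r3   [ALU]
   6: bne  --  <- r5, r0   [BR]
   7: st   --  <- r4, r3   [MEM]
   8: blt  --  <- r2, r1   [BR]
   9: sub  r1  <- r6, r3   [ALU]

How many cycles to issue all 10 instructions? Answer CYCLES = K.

c0: i0 add.ALU  RAW r0
c1: i1/i2 sub.ALU st.MEM  dual
c2: i3/i4 or.ALU st.MEM  dual
c3: i5 sll.ALU  RAW r5
c4: i6 bne.BR  no-port BR/MEM
c5: i7 st.MEM  no-port MEM/BR
c6: i8/i9 blt.BR sub.ALU  dual

CYCLES = 7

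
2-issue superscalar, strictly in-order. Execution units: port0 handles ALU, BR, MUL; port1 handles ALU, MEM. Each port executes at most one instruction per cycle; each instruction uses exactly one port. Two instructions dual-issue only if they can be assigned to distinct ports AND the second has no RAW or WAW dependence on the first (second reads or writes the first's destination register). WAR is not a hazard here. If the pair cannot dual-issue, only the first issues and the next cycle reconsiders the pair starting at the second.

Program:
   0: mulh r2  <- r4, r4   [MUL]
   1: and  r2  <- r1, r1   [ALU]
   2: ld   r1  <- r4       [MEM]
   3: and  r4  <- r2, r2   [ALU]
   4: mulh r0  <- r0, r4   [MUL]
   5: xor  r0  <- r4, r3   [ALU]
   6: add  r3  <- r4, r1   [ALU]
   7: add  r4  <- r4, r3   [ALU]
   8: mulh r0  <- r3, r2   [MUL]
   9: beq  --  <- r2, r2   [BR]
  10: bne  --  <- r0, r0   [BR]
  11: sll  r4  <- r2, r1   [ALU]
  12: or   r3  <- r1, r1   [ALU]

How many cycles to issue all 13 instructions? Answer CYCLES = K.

CYCLES = 9

#0 head=0: mulh.MUL i0 WAW r2
#1 head=1: and.ALU;ld.MEM i1&i2 pair
#2 head=3: and.ALU i3 RAW r4
#3 head=4: mulh.MUL i4 WAW r0
#4 head=5: xor.ALU;add.ALU i5&i6 pair
#5 head=7: add.ALU;mulh.MUL i7&i8 pair
#6 head=9: beq.BR i9 no-port BR/BR
#7 head=10: bne.BR;sll.ALU i10&i11 pair
#8 head=12: or.ALU i12 tail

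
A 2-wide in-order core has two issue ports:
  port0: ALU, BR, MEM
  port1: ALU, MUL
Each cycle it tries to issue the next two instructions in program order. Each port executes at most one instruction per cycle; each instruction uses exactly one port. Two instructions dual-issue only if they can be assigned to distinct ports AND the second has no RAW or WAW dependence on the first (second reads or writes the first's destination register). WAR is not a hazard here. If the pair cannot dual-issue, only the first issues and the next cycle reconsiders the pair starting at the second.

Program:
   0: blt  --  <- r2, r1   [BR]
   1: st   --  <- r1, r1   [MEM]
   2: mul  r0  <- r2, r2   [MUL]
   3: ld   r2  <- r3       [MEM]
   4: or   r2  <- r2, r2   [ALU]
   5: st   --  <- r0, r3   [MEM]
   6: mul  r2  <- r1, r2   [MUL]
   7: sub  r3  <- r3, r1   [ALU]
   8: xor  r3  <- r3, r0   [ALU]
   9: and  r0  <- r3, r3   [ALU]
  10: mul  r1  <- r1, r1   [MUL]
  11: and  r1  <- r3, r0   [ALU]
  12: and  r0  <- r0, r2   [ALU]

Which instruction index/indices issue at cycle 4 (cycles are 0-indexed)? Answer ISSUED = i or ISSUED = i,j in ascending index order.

ISSUED = 6,7

t=0 i0:blt ; no-port BR/MEM
t=1 i1,i2:st/mul ; pair
t=2 i3:ld ; RAW+WAW r2
t=3 i4,i5:or/st ; pair
t=4 i6,i7:mul/sub ; pair
t=5 i8:xor ; RAW r3
t=6 i9,i10:and/mul ; pair
t=7 i11,i12:and/and ; pair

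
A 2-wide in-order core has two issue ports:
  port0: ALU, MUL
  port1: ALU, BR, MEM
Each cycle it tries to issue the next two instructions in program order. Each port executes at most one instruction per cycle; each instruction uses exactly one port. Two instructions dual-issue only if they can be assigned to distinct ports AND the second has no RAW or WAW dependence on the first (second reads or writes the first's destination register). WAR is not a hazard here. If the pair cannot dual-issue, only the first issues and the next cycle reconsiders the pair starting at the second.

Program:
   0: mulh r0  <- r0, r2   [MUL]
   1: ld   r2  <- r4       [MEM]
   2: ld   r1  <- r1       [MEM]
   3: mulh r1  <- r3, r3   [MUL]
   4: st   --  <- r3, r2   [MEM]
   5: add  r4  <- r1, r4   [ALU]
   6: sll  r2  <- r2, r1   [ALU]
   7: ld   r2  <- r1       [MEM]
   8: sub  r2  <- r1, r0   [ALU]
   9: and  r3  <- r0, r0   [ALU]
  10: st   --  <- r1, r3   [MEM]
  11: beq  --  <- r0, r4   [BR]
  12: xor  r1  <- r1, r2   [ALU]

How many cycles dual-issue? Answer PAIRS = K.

PAIRS = 5

#0 head=0: mulh+ld i0/i1 pair
#1 head=2: ld i2 WAW r1
#2 head=3: mulh+st i3/i4 pair
#3 head=5: add+sll i5/i6 pair
#4 head=7: ld i7 WAW r2
#5 head=8: sub+and i8/i9 pair
#6 head=10: st i10 no-port MEM/BR
#7 head=11: beq+xor i11/i12 pair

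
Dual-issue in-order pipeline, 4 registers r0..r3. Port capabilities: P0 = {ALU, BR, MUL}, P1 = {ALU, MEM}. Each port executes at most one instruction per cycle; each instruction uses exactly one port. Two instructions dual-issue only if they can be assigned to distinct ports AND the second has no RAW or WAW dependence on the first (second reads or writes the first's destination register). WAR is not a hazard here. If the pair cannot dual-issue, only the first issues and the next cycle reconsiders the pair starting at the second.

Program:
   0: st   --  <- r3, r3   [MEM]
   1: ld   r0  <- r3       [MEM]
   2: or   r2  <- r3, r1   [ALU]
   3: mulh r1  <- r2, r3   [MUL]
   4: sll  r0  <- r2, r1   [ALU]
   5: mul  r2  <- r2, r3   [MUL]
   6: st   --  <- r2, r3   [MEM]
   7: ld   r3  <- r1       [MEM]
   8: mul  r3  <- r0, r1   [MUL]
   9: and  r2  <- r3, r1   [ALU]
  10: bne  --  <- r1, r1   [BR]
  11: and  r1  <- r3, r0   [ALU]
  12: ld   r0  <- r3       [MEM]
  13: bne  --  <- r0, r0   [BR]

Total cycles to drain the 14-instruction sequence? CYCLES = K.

  cy0 -> i0 (st.MEM) no-port MEM/MEM
  cy1 -> i1/i2 (ld.MEM or.ALU) 2-wide
  cy2 -> i3 (mulh.MUL) RAW r1
  cy3 -> i4/i5 (sll.ALU mul.MUL) 2-wide
  cy4 -> i6 (st.MEM) no-port MEM/MEM
  cy5 -> i7 (ld.MEM) WAW r3
  cy6 -> i8 (mul.MUL) RAW r3
  cy7 -> i9/i10 (and.ALU bne.BR) 2-wide
  cy8 -> i11/i12 (and.ALU ld.MEM) 2-wide
  cy9 -> i13 (bne.BR) tail

CYCLES = 10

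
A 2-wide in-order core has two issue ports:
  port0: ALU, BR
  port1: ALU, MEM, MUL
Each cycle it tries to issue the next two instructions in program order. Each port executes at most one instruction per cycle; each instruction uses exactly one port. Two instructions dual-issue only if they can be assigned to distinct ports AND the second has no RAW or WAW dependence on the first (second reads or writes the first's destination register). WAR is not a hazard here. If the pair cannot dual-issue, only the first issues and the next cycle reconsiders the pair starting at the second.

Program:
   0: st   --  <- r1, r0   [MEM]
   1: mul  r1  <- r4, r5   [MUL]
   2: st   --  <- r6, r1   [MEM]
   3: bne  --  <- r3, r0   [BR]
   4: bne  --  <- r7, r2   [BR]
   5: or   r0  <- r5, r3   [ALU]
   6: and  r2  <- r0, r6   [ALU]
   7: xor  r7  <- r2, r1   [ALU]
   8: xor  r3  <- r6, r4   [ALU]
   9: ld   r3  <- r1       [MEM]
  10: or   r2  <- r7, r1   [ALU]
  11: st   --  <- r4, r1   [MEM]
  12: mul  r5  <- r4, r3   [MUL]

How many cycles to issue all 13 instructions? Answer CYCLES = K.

CYCLES = 9

c0: i0 st  no-port MEM/MUL
c1: i1 mul  no-port MUL/MEM
c2: i2&i3 st;bne  dual
c3: i4&i5 bne;or  dual
c4: i6 and  RAW r2
c5: i7&i8 xor;xor  dual
c6: i9&i10 ld;or  dual
c7: i11 st  no-port MEM/MUL
c8: i12 mul  tail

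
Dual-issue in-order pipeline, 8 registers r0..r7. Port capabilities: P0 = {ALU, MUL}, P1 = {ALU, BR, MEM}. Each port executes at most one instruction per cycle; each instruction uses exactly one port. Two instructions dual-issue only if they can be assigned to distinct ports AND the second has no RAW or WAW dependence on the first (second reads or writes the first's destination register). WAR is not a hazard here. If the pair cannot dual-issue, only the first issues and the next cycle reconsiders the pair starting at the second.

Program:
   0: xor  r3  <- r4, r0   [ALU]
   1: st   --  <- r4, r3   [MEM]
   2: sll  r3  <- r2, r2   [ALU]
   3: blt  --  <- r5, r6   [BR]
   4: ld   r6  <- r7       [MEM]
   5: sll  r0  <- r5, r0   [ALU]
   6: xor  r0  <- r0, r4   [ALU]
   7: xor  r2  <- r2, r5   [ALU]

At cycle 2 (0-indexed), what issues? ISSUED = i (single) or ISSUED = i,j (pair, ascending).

#0 head=0: xor.ALU i0 RAW r3
#1 head=1: st.MEM;sll.ALU i1,i2 pair
#2 head=3: blt.BR i3 no-port BR/MEM
#3 head=4: ld.MEM;sll.ALU i4,i5 pair
#4 head=6: xor.ALU;xor.ALU i6,i7 pair

ISSUED = 3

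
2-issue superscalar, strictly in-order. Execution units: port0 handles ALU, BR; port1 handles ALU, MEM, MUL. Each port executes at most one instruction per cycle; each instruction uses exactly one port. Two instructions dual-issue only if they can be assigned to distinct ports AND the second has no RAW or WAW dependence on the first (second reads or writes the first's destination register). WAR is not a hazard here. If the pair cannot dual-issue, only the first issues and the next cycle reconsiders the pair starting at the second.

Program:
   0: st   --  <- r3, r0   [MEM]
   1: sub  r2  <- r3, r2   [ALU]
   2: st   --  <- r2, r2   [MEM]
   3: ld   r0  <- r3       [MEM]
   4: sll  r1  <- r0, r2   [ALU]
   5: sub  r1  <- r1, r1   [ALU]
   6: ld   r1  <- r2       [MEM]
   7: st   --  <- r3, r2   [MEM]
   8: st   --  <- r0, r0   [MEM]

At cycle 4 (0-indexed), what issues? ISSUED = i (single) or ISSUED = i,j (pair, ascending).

ISSUED = 5

t=0 i0/i1:st.MEM/sub.ALU ; 2-wide
t=1 i2:st.MEM ; no-port MEM/MEM
t=2 i3:ld.MEM ; RAW r0
t=3 i4:sll.ALU ; RAW+WAW r1
t=4 i5:sub.ALU ; WAW r1
t=5 i6:ld.MEM ; no-port MEM/MEM
t=6 i7:st.MEM ; no-port MEM/MEM
t=7 i8:st.MEM ; tail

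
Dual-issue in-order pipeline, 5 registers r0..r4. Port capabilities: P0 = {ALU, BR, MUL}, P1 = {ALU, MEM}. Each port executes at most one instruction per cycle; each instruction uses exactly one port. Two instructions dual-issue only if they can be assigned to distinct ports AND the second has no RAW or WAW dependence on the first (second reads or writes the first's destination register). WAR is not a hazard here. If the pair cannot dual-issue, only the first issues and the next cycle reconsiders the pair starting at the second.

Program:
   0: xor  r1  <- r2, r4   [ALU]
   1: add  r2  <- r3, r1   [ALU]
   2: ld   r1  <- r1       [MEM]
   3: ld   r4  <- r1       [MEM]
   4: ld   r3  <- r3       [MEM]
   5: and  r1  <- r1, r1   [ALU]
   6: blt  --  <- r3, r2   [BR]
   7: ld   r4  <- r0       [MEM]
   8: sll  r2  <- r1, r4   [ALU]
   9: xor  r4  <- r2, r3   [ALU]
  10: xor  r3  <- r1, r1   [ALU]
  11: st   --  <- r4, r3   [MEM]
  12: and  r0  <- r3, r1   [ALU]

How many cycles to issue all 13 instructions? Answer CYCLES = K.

CYCLES = 8

[0] i0  xor.ALU  -- RAW r1
[1] i1,i2  add.ALU+ld.MEM  -- pair
[2] i3  ld.MEM  -- no-port MEM/MEM
[3] i4,i5  ld.MEM+and.ALU  -- pair
[4] i6,i7  blt.BR+ld.MEM  -- pair
[5] i8  sll.ALU  -- RAW r2
[6] i9,i10  xor.ALU+xor.ALU  -- pair
[7] i11,i12  st.MEM+and.ALU  -- pair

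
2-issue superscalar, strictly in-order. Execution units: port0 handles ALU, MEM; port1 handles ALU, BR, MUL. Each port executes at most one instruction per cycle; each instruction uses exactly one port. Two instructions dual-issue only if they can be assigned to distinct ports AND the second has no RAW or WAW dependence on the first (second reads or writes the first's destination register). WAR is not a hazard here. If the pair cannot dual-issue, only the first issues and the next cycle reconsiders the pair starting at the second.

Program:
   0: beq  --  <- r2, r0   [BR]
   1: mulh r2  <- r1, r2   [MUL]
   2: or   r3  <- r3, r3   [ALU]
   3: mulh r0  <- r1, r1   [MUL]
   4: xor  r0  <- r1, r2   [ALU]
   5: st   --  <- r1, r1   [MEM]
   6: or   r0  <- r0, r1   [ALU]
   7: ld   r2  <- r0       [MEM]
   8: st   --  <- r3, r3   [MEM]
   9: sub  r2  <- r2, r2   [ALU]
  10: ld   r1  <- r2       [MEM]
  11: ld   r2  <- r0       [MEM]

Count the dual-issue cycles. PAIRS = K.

[0] i0  beq.BR  -- no-port BR/MUL
[1] i1/i2  mulh.MUL or.ALU  -- dual
[2] i3  mulh.MUL  -- WAW r0
[3] i4/i5  xor.ALU st.MEM  -- dual
[4] i6  or.ALU  -- RAW r0
[5] i7  ld.MEM  -- no-port MEM/MEM
[6] i8/i9  st.MEM sub.ALU  -- dual
[7] i10  ld.MEM  -- no-port MEM/MEM
[8] i11  ld.MEM  -- tail

PAIRS = 3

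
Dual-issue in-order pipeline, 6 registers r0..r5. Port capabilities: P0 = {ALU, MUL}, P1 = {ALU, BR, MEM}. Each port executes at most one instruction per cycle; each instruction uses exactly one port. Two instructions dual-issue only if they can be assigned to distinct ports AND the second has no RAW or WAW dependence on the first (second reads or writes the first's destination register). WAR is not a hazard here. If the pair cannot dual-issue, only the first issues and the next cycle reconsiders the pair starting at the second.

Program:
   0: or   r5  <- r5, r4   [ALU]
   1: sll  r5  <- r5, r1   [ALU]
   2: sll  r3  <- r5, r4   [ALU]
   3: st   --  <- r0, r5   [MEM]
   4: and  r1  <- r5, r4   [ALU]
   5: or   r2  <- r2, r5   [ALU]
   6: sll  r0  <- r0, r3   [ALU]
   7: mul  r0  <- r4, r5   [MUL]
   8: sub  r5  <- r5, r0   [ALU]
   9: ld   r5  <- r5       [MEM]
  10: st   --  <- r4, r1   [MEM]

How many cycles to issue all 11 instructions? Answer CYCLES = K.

CYCLES = 9

[0] i0  or.ALU  -- RAW+WAW r5
[1] i1  sll.ALU  -- RAW r5
[2] i2+i3  sll.ALU;st.MEM  -- 2-wide
[3] i4+i5  and.ALU;or.ALU  -- 2-wide
[4] i6  sll.ALU  -- WAW r0
[5] i7  mul.MUL  -- RAW r0
[6] i8  sub.ALU  -- RAW+WAW r5
[7] i9  ld.MEM  -- no-port MEM/MEM
[8] i10  st.MEM  -- tail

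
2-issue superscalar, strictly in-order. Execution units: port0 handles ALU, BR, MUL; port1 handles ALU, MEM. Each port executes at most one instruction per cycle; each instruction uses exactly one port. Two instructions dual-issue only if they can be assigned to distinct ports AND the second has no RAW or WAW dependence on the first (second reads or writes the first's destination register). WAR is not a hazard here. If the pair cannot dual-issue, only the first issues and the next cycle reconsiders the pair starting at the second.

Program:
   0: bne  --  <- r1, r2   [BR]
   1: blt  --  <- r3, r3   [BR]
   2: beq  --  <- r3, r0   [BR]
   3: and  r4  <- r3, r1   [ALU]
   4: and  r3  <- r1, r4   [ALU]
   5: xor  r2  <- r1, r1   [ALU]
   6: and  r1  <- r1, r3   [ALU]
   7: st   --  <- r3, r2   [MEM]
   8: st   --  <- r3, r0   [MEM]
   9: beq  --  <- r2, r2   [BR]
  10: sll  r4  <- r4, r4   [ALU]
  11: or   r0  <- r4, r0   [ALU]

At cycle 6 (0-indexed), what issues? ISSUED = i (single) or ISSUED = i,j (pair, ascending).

c0: i0 bne  no-port BR/BR
c1: i1 blt  no-port BR/BR
c2: i2/i3 beq+and  dual
c3: i4/i5 and+xor  dual
c4: i6/i7 and+st  dual
c5: i8/i9 st+beq  dual
c6: i10 sll  RAW r4
c7: i11 or  tail

ISSUED = 10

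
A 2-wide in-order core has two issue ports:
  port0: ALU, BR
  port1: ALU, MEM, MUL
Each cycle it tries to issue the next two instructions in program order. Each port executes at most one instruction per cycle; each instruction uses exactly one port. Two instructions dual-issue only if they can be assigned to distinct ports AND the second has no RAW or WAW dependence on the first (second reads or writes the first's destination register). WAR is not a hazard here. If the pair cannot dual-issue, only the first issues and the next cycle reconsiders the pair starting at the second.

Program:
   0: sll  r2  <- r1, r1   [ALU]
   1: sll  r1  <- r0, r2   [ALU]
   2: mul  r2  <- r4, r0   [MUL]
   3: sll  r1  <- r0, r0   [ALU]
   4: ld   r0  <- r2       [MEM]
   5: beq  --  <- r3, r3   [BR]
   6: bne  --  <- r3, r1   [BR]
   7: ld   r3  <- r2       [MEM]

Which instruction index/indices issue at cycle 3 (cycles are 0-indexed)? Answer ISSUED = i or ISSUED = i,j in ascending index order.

ISSUED = 5

#0 head=0: sll i0 RAW r2
#1 head=1: sll+mul i1&i2 2-wide
#2 head=3: sll+ld i3&i4 2-wide
#3 head=5: beq i5 no-port BR/BR
#4 head=6: bne+ld i6&i7 2-wide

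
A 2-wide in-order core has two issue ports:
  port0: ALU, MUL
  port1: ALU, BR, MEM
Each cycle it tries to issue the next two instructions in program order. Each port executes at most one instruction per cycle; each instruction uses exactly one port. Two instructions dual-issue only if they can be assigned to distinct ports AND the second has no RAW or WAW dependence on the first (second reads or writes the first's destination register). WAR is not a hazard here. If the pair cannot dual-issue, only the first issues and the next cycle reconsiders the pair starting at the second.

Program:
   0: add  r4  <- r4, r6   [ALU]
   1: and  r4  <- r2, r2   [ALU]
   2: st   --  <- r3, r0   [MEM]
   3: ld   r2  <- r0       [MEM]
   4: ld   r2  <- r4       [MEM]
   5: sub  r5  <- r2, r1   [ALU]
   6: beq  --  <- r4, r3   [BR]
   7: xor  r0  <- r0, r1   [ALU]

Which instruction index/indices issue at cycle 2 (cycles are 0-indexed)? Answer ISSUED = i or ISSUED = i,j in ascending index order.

ISSUED = 3

#0 head=0: add.ALU i0 WAW r4
#1 head=1: and.ALU+st.MEM i1,i2 2-wide
#2 head=3: ld.MEM i3 no-port MEM/MEM
#3 head=4: ld.MEM i4 RAW r2
#4 head=5: sub.ALU+beq.BR i5,i6 2-wide
#5 head=7: xor.ALU i7 tail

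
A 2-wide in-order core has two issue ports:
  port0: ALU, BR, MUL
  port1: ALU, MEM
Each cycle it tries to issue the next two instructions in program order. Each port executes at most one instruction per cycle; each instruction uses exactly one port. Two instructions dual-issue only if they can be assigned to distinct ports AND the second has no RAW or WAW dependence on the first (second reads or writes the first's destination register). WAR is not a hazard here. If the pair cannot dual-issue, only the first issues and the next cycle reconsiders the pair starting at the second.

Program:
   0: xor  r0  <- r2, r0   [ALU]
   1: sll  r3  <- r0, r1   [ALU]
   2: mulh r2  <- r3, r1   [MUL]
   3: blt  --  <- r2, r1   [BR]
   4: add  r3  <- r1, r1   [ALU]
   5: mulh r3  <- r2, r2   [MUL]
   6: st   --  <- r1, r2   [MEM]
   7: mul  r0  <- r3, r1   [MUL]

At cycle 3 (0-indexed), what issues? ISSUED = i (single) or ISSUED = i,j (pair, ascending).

  cy0 -> i0 (xor) RAW r0
  cy1 -> i1 (sll) RAW r3
  cy2 -> i2 (mulh) no-port MUL/BR
  cy3 -> i3&i4 (blt;add) dual
  cy4 -> i5&i6 (mulh;st) dual
  cy5 -> i7 (mul) tail

ISSUED = 3,4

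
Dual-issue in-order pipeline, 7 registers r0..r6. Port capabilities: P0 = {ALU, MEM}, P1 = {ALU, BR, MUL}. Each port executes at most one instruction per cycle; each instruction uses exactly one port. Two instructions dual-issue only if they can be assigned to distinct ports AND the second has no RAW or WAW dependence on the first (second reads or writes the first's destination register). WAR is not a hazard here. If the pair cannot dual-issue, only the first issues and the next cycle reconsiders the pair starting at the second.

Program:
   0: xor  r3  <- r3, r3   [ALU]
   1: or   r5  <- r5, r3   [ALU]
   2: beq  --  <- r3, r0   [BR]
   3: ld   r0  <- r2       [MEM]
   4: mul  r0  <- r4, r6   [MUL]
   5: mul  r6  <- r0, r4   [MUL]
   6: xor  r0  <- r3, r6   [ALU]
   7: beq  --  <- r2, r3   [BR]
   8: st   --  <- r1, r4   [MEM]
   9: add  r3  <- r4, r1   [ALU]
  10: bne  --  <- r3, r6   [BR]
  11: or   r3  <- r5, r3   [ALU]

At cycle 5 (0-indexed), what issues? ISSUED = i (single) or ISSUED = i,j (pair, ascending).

ISSUED = 6,7

[0] i0  xor.ALU  -- RAW r3
[1] i1&i2  or.ALU beq.BR  -- pair
[2] i3  ld.MEM  -- WAW r0
[3] i4  mul.MUL  -- no-port MUL/MUL
[4] i5  mul.MUL  -- RAW r6
[5] i6&i7  xor.ALU beq.BR  -- pair
[6] i8&i9  st.MEM add.ALU  -- pair
[7] i10&i11  bne.BR or.ALU  -- pair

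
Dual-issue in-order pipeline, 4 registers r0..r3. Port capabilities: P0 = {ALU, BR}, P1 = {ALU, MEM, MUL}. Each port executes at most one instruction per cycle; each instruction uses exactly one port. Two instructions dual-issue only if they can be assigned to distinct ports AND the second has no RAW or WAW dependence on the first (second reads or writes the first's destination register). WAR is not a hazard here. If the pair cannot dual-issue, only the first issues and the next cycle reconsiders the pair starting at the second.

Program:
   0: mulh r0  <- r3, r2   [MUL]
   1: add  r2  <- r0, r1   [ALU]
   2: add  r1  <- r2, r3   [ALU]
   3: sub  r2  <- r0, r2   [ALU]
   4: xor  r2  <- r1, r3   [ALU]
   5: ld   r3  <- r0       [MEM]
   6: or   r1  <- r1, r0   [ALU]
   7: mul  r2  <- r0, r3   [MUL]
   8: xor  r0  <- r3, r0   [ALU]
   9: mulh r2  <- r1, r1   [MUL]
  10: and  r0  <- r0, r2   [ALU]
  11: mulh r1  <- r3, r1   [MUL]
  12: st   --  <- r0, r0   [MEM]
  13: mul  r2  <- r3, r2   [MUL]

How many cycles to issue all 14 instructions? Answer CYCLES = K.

t=0 i0:mulh.MUL ; RAW r0
t=1 i1:add.ALU ; RAW r2
t=2 i2+i3:add.ALU/sub.ALU ; dual
t=3 i4+i5:xor.ALU/ld.MEM ; dual
t=4 i6+i7:or.ALU/mul.MUL ; dual
t=5 i8+i9:xor.ALU/mulh.MUL ; dual
t=6 i10+i11:and.ALU/mulh.MUL ; dual
t=7 i12:st.MEM ; no-port MEM/MUL
t=8 i13:mul.MUL ; tail

CYCLES = 9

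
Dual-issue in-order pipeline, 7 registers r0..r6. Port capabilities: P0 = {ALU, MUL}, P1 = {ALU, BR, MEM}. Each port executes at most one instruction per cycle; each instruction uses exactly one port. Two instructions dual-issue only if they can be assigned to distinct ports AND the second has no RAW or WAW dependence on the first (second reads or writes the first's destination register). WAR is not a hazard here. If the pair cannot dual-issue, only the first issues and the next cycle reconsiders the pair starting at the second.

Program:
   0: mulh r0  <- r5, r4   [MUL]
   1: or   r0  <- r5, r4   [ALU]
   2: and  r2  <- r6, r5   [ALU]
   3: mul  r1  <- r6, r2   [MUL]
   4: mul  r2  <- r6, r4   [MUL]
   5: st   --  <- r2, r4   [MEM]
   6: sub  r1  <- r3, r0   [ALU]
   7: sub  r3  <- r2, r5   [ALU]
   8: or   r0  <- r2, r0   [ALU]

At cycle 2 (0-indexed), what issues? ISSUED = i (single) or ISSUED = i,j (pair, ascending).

ISSUED = 3

t=0 i0:mulh.MUL ; WAW r0
t=1 i1,i2:or.ALU and.ALU ; dual
t=2 i3:mul.MUL ; no-port MUL/MUL
t=3 i4:mul.MUL ; RAW r2
t=4 i5,i6:st.MEM sub.ALU ; dual
t=5 i7,i8:sub.ALU or.ALU ; dual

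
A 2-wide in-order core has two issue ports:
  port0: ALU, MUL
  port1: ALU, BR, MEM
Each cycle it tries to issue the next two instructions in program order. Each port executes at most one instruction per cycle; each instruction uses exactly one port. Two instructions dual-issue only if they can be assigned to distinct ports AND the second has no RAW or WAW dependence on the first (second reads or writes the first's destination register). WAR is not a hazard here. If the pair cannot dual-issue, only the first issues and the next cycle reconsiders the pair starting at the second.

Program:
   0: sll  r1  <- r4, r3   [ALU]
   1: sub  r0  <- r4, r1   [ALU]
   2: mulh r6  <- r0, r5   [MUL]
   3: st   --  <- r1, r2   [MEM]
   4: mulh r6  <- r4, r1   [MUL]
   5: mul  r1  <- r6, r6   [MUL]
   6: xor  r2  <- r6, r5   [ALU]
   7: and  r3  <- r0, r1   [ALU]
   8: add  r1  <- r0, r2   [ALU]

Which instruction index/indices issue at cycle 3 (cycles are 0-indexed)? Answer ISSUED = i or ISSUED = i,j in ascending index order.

ISSUED = 4

[0] i0  sll.ALU  -- RAW r1
[1] i1  sub.ALU  -- RAW r0
[2] i2+i3  mulh.MUL/st.MEM  -- 2-wide
[3] i4  mulh.MUL  -- no-port MUL/MUL
[4] i5+i6  mul.MUL/xor.ALU  -- 2-wide
[5] i7+i8  and.ALU/add.ALU  -- 2-wide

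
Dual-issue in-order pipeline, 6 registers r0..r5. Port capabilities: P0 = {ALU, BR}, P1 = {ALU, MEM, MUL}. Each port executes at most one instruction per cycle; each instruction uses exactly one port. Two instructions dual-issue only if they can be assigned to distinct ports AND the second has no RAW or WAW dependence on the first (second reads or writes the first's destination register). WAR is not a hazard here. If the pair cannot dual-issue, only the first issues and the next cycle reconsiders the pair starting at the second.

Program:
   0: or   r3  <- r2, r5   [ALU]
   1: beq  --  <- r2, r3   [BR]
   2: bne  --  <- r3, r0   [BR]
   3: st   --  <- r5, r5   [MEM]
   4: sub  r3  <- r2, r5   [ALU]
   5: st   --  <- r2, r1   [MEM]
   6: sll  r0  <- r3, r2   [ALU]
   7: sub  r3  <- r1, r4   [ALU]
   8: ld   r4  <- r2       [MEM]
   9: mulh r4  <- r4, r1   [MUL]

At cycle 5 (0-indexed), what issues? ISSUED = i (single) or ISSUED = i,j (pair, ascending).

#0 head=0: or.ALU i0 RAW r3
#1 head=1: beq.BR i1 no-port BR/BR
#2 head=2: bne.BR/st.MEM i2&i3 2-wide
#3 head=4: sub.ALU/st.MEM i4&i5 2-wide
#4 head=6: sll.ALU/sub.ALU i6&i7 2-wide
#5 head=8: ld.MEM i8 no-port MEM/MUL
#6 head=9: mulh.MUL i9 tail

ISSUED = 8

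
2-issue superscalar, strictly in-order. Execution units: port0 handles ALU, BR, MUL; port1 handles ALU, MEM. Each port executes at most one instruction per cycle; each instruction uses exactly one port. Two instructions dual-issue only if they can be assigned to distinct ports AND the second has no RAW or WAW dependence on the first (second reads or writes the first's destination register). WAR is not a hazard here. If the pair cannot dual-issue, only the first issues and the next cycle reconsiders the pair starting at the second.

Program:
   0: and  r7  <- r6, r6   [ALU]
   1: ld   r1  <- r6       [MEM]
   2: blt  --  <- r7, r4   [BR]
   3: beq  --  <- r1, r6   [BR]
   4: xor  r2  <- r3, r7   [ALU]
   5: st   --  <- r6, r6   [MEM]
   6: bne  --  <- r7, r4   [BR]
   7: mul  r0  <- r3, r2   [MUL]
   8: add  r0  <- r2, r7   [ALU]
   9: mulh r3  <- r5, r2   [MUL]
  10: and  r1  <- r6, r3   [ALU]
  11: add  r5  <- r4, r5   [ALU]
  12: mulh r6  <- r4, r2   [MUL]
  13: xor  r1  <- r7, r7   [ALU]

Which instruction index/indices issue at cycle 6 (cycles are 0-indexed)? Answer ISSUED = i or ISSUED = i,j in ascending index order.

ISSUED = 10,11

0. and ld @i0/i1  | dual
1. blt @i2  | no-port BR/BR
2. beq xor @i3/i4  | dual
3. st bne @i5/i6  | dual
4. mul @i7  | WAW r0
5. add mulh @i8/i9  | dual
6. and add @i10/i11  | dual
7. mulh xor @i12/i13  | dual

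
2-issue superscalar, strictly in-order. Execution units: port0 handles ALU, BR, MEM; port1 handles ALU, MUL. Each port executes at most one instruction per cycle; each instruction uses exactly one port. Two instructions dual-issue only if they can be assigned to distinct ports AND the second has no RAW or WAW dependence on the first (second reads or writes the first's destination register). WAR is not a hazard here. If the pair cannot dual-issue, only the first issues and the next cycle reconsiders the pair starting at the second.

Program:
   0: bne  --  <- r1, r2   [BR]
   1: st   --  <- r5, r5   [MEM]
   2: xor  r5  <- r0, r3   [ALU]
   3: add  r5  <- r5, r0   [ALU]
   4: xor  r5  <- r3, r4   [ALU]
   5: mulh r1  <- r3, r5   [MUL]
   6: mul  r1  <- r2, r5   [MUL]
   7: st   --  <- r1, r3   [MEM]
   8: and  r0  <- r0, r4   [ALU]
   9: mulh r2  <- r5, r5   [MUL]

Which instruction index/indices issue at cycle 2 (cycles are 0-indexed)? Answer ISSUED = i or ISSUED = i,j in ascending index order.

c0: i0 bne.BR  no-port BR/MEM
c1: i1/i2 st.MEM xor.ALU  dual
c2: i3 add.ALU  WAW r5
c3: i4 xor.ALU  RAW r5
c4: i5 mulh.MUL  no-port MUL/MUL
c5: i6 mul.MUL  RAW r1
c6: i7/i8 st.MEM and.ALU  dual
c7: i9 mulh.MUL  tail

ISSUED = 3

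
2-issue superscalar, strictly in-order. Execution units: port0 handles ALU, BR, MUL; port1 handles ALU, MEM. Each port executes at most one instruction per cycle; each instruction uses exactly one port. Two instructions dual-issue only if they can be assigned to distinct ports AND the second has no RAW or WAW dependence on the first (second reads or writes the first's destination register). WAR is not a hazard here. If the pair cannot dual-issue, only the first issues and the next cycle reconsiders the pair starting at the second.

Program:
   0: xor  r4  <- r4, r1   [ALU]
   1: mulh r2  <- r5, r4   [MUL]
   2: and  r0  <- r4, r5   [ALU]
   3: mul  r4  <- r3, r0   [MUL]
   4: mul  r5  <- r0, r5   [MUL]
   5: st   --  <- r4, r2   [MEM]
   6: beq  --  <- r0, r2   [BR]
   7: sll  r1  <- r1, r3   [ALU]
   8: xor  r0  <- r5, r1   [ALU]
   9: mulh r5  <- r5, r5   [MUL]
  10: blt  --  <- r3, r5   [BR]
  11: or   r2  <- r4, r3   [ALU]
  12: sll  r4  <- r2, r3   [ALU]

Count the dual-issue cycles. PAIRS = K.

c0: i0 xor.ALU  RAW r4
c1: i1,i2 mulh.MUL+and.ALU  dual
c2: i3 mul.MUL  no-port MUL/MUL
c3: i4,i5 mul.MUL+st.MEM  dual
c4: i6,i7 beq.BR+sll.ALU  dual
c5: i8,i9 xor.ALU+mulh.MUL  dual
c6: i10,i11 blt.BR+or.ALU  dual
c7: i12 sll.ALU  tail

PAIRS = 5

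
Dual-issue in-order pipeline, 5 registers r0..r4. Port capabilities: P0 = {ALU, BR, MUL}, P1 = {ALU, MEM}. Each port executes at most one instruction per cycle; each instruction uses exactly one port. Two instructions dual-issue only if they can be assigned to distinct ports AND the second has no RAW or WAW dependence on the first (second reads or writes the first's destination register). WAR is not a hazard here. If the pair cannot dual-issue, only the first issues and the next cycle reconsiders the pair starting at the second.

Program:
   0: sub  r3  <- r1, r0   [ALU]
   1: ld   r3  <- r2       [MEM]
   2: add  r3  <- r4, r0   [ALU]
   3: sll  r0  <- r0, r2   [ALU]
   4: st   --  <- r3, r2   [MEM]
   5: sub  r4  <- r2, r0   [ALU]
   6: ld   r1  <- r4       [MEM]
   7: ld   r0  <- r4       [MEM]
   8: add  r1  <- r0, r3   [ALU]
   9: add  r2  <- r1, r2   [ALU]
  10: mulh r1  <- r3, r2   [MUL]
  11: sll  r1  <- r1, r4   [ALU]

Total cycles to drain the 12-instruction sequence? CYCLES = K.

c0: i0 sub  WAW r3
c1: i1 ld  WAW r3
c2: i2/i3 add+sll  pair
c3: i4/i5 st+sub  pair
c4: i6 ld  no-port MEM/MEM
c5: i7 ld  RAW r0
c6: i8 add  RAW r1
c7: i9 add  RAW r2
c8: i10 mulh  RAW+WAW r1
c9: i11 sll  tail

CYCLES = 10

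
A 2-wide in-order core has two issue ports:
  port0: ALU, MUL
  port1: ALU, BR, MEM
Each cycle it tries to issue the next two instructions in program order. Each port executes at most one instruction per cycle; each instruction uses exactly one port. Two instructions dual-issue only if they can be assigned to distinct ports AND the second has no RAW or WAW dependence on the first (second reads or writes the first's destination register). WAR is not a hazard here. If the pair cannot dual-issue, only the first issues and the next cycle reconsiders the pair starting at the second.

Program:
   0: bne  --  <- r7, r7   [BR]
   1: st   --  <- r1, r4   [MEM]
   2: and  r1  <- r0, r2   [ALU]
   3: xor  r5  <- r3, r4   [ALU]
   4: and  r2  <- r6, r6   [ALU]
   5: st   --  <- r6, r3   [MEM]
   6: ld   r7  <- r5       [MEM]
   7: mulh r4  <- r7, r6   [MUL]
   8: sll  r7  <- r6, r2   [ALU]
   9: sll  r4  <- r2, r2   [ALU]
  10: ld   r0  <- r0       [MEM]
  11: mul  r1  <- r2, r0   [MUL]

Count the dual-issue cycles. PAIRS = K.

PAIRS = 4

[0] i0  bne.BR  -- no-port BR/MEM
[1] i1,i2  st.MEM;and.ALU  -- pair
[2] i3,i4  xor.ALU;and.ALU  -- pair
[3] i5  st.MEM  -- no-port MEM/MEM
[4] i6  ld.MEM  -- RAW r7
[5] i7,i8  mulh.MUL;sll.ALU  -- pair
[6] i9,i10  sll.ALU;ld.MEM  -- pair
[7] i11  mul.MUL  -- tail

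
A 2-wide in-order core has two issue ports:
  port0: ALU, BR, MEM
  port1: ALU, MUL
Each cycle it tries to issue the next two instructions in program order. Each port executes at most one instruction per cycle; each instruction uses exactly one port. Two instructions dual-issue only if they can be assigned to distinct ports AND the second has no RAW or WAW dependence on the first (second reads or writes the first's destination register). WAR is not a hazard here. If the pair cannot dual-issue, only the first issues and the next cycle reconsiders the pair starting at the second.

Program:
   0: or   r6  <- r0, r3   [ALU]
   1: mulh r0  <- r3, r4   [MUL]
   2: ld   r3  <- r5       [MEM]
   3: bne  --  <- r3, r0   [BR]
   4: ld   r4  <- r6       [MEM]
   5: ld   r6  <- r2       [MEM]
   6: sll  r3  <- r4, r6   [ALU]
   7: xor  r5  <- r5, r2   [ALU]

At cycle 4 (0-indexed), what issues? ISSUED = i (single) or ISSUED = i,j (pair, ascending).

ISSUED = 5

c0: i0&i1 or.ALU+mulh.MUL  2-wide
c1: i2 ld.MEM  no-port MEM/BR
c2: i3 bne.BR  no-port BR/MEM
c3: i4 ld.MEM  no-port MEM/MEM
c4: i5 ld.MEM  RAW r6
c5: i6&i7 sll.ALU+xor.ALU  2-wide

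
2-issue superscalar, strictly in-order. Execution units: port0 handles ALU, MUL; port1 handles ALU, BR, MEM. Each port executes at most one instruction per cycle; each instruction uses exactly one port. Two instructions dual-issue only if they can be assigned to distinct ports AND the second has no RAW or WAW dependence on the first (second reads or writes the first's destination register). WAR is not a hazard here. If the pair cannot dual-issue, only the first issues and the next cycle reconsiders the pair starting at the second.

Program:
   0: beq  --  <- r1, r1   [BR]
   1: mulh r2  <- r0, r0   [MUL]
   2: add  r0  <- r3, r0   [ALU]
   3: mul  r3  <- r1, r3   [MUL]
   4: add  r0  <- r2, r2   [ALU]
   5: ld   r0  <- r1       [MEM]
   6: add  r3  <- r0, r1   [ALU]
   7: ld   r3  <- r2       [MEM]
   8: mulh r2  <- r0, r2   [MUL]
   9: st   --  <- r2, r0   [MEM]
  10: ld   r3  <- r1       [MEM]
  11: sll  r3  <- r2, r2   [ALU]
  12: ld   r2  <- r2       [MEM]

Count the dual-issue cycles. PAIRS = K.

PAIRS = 4

c0: i0+i1 beq.BR/mulh.MUL  2-wide
c1: i2+i3 add.ALU/mul.MUL  2-wide
c2: i4 add.ALU  WAW r0
c3: i5 ld.MEM  RAW r0
c4: i6 add.ALU  WAW r3
c5: i7+i8 ld.MEM/mulh.MUL  2-wide
c6: i9 st.MEM  no-port MEM/MEM
c7: i10 ld.MEM  WAW r3
c8: i11+i12 sll.ALU/ld.MEM  2-wide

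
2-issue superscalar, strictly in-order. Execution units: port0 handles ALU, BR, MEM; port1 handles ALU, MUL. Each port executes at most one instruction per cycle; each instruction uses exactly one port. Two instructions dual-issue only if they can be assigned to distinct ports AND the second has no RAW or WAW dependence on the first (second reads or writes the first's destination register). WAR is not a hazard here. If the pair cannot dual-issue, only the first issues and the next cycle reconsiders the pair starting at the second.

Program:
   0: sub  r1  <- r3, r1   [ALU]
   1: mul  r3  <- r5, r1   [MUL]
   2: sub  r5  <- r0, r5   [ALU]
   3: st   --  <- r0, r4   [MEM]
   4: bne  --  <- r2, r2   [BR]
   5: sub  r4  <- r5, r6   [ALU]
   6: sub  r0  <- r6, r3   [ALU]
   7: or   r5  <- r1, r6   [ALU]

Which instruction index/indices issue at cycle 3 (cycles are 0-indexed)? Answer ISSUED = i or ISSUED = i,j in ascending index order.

ISSUED = 4,5

0. sub @i0  | RAW r1
1. mul/sub @i1,i2  | dual
2. st @i3  | no-port MEM/BR
3. bne/sub @i4,i5  | dual
4. sub/or @i6,i7  | dual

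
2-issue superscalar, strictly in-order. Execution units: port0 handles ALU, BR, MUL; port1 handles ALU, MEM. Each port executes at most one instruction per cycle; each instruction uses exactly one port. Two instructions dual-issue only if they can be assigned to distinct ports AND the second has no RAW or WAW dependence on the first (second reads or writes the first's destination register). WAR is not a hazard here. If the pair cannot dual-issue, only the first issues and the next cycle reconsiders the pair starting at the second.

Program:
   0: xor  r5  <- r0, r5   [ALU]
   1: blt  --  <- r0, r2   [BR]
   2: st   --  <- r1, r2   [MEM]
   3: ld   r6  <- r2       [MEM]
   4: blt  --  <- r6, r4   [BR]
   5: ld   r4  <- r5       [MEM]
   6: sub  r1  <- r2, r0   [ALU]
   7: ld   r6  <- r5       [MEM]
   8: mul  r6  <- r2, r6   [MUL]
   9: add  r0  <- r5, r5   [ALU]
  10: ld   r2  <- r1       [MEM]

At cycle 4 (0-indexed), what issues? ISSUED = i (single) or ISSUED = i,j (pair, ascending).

ISSUED = 6,7

0. xor/blt @i0&i1  | pair
1. st @i2  | no-port MEM/MEM
2. ld @i3  | RAW r6
3. blt/ld @i4&i5  | pair
4. sub/ld @i6&i7  | pair
5. mul/add @i8&i9  | pair
6. ld @i10  | tail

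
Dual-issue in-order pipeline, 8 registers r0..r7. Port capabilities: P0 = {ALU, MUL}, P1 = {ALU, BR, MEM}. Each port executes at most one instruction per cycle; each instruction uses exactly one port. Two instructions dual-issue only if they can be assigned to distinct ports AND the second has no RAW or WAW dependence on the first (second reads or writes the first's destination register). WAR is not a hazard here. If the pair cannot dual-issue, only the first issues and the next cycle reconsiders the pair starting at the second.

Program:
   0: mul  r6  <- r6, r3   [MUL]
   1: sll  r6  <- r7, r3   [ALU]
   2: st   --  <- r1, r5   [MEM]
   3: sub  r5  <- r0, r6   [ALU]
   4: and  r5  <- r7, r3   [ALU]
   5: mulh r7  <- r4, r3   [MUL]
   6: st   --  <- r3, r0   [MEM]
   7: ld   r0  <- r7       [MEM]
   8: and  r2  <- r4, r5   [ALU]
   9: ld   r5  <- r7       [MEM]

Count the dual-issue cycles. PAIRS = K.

c0: i0 mul.MUL  WAW r6
c1: i1+i2 sll.ALU st.MEM  2-wide
c2: i3 sub.ALU  WAW r5
c3: i4+i5 and.ALU mulh.MUL  2-wide
c4: i6 st.MEM  no-port MEM/MEM
c5: i7+i8 ld.MEM and.ALU  2-wide
c6: i9 ld.MEM  tail

PAIRS = 3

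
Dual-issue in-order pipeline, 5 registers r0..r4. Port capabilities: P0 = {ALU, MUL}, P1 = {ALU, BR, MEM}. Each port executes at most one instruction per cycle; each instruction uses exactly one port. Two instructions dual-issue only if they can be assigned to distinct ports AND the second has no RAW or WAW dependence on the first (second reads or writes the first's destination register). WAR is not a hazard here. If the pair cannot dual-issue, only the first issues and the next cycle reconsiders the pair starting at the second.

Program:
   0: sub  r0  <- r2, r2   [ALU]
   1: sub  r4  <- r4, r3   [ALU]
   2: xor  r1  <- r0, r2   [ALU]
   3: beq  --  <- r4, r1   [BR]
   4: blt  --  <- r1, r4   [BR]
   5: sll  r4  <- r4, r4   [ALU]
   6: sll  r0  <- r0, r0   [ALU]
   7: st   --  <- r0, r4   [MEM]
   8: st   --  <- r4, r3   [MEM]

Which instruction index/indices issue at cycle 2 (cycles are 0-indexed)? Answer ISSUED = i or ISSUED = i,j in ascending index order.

ISSUED = 3

c0: i0/i1 sub sub  pair
c1: i2 xor  RAW r1
c2: i3 beq  no-port BR/BR
c3: i4/i5 blt sll  pair
c4: i6 sll  RAW r0
c5: i7 st  no-port MEM/MEM
c6: i8 st  tail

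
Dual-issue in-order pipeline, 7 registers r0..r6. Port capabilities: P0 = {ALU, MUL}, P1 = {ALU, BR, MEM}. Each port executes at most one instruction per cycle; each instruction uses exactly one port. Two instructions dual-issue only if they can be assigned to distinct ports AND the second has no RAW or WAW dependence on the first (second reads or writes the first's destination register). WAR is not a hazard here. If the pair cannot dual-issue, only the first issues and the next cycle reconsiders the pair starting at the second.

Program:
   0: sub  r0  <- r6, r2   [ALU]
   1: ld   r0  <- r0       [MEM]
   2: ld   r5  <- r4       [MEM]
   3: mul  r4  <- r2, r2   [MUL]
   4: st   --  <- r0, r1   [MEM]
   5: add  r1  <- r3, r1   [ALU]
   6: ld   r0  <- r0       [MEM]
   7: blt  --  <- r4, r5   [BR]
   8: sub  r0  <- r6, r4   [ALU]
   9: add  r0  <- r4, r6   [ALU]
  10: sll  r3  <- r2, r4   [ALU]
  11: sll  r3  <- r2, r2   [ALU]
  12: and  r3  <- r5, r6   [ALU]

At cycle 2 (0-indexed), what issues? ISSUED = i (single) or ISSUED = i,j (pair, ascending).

#0 head=0: sub.ALU i0 RAW+WAW r0
#1 head=1: ld.MEM i1 no-port MEM/MEM
#2 head=2: ld.MEM;mul.MUL i2/i3 pair
#3 head=4: st.MEM;add.ALU i4/i5 pair
#4 head=6: ld.MEM i6 no-port MEM/BR
#5 head=7: blt.BR;sub.ALU i7/i8 pair
#6 head=9: add.ALU;sll.ALU i9/i10 pair
#7 head=11: sll.ALU i11 WAW r3
#8 head=12: and.ALU i12 tail

ISSUED = 2,3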